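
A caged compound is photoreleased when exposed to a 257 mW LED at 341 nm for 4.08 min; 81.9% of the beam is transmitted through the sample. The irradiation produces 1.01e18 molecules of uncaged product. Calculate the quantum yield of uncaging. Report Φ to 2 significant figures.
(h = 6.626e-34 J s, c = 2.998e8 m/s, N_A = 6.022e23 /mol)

Φ = 0.052

Product: 1.01e18 / 6.022e23 = 1.677e-6 mol.
Photon energy at 341 nm: hc/λ = (6.626e-34)(2.998e8)/(341e-9) = 5.825e-19 J.
Energy delivered: (257 mW)(244.8 s) = 62.91 J.
Photons incident: 62.91 / 5.825e-19 = 1.080e20, i.e. 1.080e20/6.022e23 = 1.793e-4 mol.
Fraction absorbed: 1 − 81.9/100 = 0.1810.
Photons absorbed: 0.1810 × 1.793e-4 = 3.245e-5 mol.
Φ = 1.677e-6 mol / 3.245e-5 mol photons = 0.052.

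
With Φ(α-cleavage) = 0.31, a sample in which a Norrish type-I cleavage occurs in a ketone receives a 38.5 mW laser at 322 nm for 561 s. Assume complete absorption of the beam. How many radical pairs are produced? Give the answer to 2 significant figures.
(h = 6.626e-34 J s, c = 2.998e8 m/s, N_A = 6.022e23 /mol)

1.1e19 radical pairs

Photon energy at 322 nm: hc/λ = (6.626e-34)(2.998e8)/(322e-9) = 6.169e-19 J.
Energy delivered: (38.5 mW)(561 s) = 21.60 J.
Photons incident: 21.60 / 6.169e-19 = 3.501e19, i.e. 3.501e19/6.022e23 = 5.814e-5 mol.
Product: Φ × n_abs = 0.31 × 5.814e-5 = 1.802e-5 mol.
As a count: 1.802e-5 × 6.022e23 = 1.1e19.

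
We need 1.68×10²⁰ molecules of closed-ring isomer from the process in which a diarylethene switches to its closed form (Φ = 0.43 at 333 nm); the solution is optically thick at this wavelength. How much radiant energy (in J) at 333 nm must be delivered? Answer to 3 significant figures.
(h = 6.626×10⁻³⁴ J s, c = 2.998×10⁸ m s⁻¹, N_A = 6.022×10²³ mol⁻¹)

233 J

Product: 1.68×10²⁰ / 6.022×10²³ = 2.790×10⁻⁴ mol.
Photons that must be absorbed: 2.790×10⁻⁴ / 0.43 = 6.488×10⁻⁴ mol.
Photon energy: hc/λ = 5.965×10⁻¹⁹ J; per mole, 3.592×10⁵ J mol⁻¹.
Energy required: 6.488×10⁻⁴ × 3.592×10⁵ = 233 J.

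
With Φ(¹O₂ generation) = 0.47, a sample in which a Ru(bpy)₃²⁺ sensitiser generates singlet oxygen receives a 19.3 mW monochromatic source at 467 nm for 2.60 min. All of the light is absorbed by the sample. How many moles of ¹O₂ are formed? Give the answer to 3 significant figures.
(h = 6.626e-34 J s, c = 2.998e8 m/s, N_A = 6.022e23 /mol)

Photon energy at 467 nm: hc/λ = (6.626e-34)(2.998e8)/(467e-9) = 4.254e-19 J.
Energy delivered: (19.3 mW)(156 s) = 3.011 J.
Photons incident: 3.011 / 4.254e-19 = 7.078e18, i.e. 7.078e18/6.022e23 = 1.175e-5 mol.
Product: Φ × n_abs = 0.47 × 1.175e-5 = 5.522e-6 mol.

5.52e-6 mol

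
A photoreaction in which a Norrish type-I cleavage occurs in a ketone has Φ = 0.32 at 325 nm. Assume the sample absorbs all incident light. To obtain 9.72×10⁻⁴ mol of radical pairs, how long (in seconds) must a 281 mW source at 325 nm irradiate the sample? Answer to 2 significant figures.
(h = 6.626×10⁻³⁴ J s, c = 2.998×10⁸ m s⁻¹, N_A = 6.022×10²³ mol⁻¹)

Photons that must be absorbed: 9.72×10⁻⁴ / 0.32 = 0.003038 mol.
Photon energy: hc/λ = 6.112×10⁻¹⁹ J; per mole, 3.681×10⁵ J mol⁻¹.
Energy required: 0.003038 × 3.681×10⁵ = 1118 J.
Time: 1118 J / 0.281 W = 4000 s.

t ≈ 4000 s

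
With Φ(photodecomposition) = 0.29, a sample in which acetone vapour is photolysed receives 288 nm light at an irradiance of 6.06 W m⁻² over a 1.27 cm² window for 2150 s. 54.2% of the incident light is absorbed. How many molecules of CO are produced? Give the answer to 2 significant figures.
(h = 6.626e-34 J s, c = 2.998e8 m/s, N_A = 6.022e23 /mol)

3.8e17 molecules

Photon energy at 288 nm: hc/λ = (6.626e-34)(2.998e8)/(288e-9) = 6.897e-19 J.
Energy delivered: (6.06 W m⁻²)(1.27e-4 m²)(2150 s) = 1.655 J.
Photons incident: 1.655 / 6.897e-19 = 2.400e18, i.e. 2.400e18/6.022e23 = 3.985e-6 mol.
Photons absorbed: 0.542 × 3.985e-6 = 2.160e-6 mol.
Product: Φ × n_abs = 0.29 × 2.160e-6 = 6.264e-7 mol.
As a count: 6.264e-7 × 6.022e23 = 3.8e17.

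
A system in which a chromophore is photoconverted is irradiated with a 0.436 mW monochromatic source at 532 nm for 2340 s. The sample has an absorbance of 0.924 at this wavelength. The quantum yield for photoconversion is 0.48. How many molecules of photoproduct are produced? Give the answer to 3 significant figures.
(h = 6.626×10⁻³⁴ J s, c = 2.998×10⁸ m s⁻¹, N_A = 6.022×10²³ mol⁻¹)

Photon energy at 532 nm: hc/λ = (6.626×10⁻³⁴)(2.998×10⁸)/(532×10⁻⁹) = 3.734×10⁻¹⁹ J.
Energy delivered: (0.436 mW)(2340 s) = 1.020 J.
Photons incident: 1.020 / 3.734×10⁻¹⁹ = 2.732×10¹⁸, i.e. 2.732×10¹⁸/6.022×10²³ = 4.537×10⁻⁶ mol.
Fraction absorbed: 1 − 10^(−0.924) = 0.8809.
Photons absorbed: 0.8809 × 4.537×10⁻⁶ = 3.997×10⁻⁶ mol.
Product: Φ × n_abs = 0.48 × 3.997×10⁻⁶ = 1.919×10⁻⁶ mol.
As a count: 1.919×10⁻⁶ × 6.022×10²³ = 1.16×10¹⁸.

1.16×10¹⁸ molecules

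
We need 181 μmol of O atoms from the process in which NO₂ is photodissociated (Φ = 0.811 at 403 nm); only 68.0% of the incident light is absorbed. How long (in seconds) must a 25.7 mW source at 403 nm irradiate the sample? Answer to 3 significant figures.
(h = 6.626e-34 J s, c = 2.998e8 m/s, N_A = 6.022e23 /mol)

Product: 181 μmol = 1.81e-4 mol.
Photons that must be absorbed: 1.81e-4 / 0.811 = 2.232e-4 mol.
Incident photons needed: 2.232e-4 / 0.680 = 3.282e-4 mol.
Photon energy: hc/λ = 4.929e-19 J; per mole, 2.968e5 J mol⁻¹.
Energy required: 3.282e-4 × 2.968e5 = 97.41 J.
Time: 97.41 J / 0.0257 W = 3790 s.

t ≈ 3790 s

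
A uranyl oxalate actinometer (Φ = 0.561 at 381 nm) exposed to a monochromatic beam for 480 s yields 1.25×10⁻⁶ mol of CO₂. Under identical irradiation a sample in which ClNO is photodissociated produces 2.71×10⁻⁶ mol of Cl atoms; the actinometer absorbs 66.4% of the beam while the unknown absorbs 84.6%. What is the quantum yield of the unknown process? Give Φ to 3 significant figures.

Photons absorbed by the actinometer: 1.25×10⁻⁶ / 0.561 = 2.228×10⁻⁶ mol.
Incident flux: 2.228×10⁻⁶ / 0.664 = 3.355×10⁻⁶ einstein.
Absorbed by unknown: 0.846 × 3.355×10⁻⁶ = 2.838×10⁻⁶ mol.
Φ(unknown) = 2.71×10⁻⁶ / 2.838×10⁻⁶ = 0.955.

Φ = 0.955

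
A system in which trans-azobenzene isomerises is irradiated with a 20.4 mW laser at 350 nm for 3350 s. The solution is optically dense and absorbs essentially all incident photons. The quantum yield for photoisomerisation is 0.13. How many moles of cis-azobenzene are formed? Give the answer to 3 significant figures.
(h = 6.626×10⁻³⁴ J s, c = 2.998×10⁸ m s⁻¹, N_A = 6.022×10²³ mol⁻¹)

2.60×10⁻⁵ mol

Photon energy at 350 nm: hc/λ = (6.626×10⁻³⁴)(2.998×10⁸)/(350×10⁻⁹) = 5.676×10⁻¹⁹ J.
Energy delivered: (20.4 mW)(3350 s) = 68.34 J.
Photons incident: 68.34 / 5.676×10⁻¹⁹ = 1.204×10²⁰, i.e. 1.204×10²⁰/6.022×10²³ = 1.999×10⁻⁴ mol.
Product: Φ × n_abs = 0.13 × 1.999×10⁻⁴ = 2.599×10⁻⁵ mol.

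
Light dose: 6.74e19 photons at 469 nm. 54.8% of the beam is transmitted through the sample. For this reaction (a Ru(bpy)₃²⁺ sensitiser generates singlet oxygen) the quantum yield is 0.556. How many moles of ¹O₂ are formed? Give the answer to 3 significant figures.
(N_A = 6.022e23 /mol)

Moles of photons: 6.74e19 / 6.022e23 = 1.119e-4 mol.
Fraction absorbed: 1 − 54.8/100 = 0.4520.
Photons absorbed: 0.4520 × 1.119e-4 = 5.058e-5 mol.
Product: Φ × n_abs = 0.556 × 5.058e-5 = 2.812e-5 mol.

2.81e-5 mol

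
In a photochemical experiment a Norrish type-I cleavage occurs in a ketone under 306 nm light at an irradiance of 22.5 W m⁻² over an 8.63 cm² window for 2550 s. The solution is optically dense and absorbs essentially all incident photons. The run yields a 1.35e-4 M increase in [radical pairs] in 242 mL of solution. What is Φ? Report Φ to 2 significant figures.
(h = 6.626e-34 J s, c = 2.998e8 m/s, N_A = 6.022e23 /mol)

Φ = 0.26

Product: (1.35e-4 M)(0.242 L) = 3.267e-5 mol.
Photon energy at 306 nm: hc/λ = (6.626e-34)(2.998e8)/(306e-9) = 6.492e-19 J.
Energy delivered: (22.5 W m⁻²)(8.63e-4 m²)(2550 s) = 49.51 J.
Photons incident: 49.51 / 6.492e-19 = 7.626e19, i.e. 7.626e19/6.022e23 = 1.266e-4 mol.
Φ = 3.267e-5 mol / 1.266e-4 mol photons = 0.26.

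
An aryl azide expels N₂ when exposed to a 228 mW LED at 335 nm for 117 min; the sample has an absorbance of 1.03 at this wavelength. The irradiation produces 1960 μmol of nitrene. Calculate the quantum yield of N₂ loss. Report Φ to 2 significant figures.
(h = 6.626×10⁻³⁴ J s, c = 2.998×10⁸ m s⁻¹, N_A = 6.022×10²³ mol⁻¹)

Φ = 0.48

Product: 1960 μmol = 0.00196 mol.
Photon energy at 335 nm: hc/λ = (6.626×10⁻³⁴)(2.998×10⁸)/(335×10⁻⁹) = 5.930×10⁻¹⁹ J.
Energy delivered: (228 mW)(7020 s) = 1601 J.
Photons incident: 1601 / 5.930×10⁻¹⁹ = 2.700×10²¹, i.e. 2.700×10²¹/6.022×10²³ = 0.004484 mol.
Fraction absorbed: 1 − 10^(−1.03) = 0.9067.
Photons absorbed: 0.9067 × 0.004484 = 0.004066 mol.
Φ = 0.00196 mol / 0.004066 mol photons = 0.48.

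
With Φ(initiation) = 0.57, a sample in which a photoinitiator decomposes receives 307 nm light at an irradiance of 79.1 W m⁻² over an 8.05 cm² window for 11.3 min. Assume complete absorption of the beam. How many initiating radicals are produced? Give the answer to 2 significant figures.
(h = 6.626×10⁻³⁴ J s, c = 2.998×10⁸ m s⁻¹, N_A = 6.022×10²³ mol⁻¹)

3.8×10¹⁹ initiating radicals

Photon energy at 307 nm: hc/λ = (6.626×10⁻³⁴)(2.998×10⁸)/(307×10⁻⁹) = 6.471×10⁻¹⁹ J.
Energy delivered: (79.1 W m⁻²)(8.05×10⁻⁴ m²)(678 s) = 43.17 J.
Photons incident: 43.17 / 6.471×10⁻¹⁹ = 6.671×10¹⁹, i.e. 6.671×10¹⁹/6.022×10²³ = 1.108×10⁻⁴ mol.
Product: Φ × n_abs = 0.57 × 1.108×10⁻⁴ = 6.316×10⁻⁵ mol.
As a count: 6.316×10⁻⁵ × 6.022×10²³ = 3.8×10¹⁹.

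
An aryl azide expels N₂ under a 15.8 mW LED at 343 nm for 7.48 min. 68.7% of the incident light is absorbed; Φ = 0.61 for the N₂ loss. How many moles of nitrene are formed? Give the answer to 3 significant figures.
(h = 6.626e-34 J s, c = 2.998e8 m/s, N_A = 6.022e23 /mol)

8.52e-6 mol

Photon energy at 343 nm: hc/λ = (6.626e-34)(2.998e8)/(343e-9) = 5.791e-19 J.
Energy delivered: (15.8 mW)(448.8 s) = 7.091 J.
Photons incident: 7.091 / 5.791e-19 = 1.224e19, i.e. 1.224e19/6.022e23 = 2.033e-5 mol.
Photons absorbed: 0.687 × 2.033e-5 = 1.397e-5 mol.
Product: Φ × n_abs = 0.61 × 1.397e-5 = 8.522e-6 mol.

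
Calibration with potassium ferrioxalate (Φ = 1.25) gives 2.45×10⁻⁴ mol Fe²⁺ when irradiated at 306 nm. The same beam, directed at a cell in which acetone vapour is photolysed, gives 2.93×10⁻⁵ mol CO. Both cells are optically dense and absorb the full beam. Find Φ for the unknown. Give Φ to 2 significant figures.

Φ = 0.15

Photons absorbed by the actinometer: 2.45×10⁻⁴ / 1.25 = 1.960×10⁻⁴ mol.
Φ(unknown) = 2.93×10⁻⁵ / 1.960×10⁻⁴ = 0.15.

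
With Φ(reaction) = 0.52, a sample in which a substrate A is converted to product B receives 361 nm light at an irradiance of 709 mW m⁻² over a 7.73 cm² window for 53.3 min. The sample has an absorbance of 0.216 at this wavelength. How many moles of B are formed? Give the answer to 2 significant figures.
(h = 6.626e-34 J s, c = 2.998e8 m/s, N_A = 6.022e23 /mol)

Photon energy at 361 nm: hc/λ = (6.626e-34)(2.998e8)/(361e-9) = 5.503e-19 J.
Energy delivered: (709 mW m⁻²)(7.73e-4 m²)(3198 s) = 1.753 J.
Photons incident: 1.753 / 5.503e-19 = 3.186e18, i.e. 3.186e18/6.022e23 = 5.291e-6 mol.
Fraction absorbed: 1 − 10^(−0.216) = 0.3919.
Photons absorbed: 0.3919 × 5.291e-6 = 2.074e-6 mol.
Product: Φ × n_abs = 0.52 × 2.074e-6 = 1.078e-6 mol.

1.1e-6 mol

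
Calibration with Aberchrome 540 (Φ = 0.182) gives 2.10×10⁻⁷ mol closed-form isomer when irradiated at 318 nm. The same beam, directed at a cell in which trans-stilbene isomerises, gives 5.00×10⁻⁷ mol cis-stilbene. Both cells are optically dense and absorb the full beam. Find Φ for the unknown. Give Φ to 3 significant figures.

Φ = 0.433

Photons absorbed by the actinometer: 2.10×10⁻⁷ / 0.182 = 1.154×10⁻⁶ mol.
Φ(unknown) = 5.00×10⁻⁷ / 1.154×10⁻⁶ = 0.433.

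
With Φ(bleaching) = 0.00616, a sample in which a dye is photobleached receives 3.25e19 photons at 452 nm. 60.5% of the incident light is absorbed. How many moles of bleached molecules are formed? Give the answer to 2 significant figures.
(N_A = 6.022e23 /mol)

2.0e-7 mol

Moles of photons: 3.25e19 / 6.022e23 = 5.397e-5 mol.
Photons absorbed: 0.605 × 5.397e-5 = 3.265e-5 mol.
Product: Φ × n_abs = 0.00616 × 3.265e-5 = 2.011e-7 mol.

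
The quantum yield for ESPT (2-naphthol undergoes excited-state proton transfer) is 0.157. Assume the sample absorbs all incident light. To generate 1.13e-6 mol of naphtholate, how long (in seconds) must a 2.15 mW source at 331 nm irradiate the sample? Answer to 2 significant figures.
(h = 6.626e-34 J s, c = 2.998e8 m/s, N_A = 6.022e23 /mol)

t ≈ 1200 s

Photons that must be absorbed: 1.13e-6 / 0.157 = 7.197e-6 mol.
Photon energy: hc/λ = 6.001e-19 J; per mole, 3.614e5 J mol⁻¹.
Energy required: 7.197e-6 × 3.614e5 = 2.601 J.
Time: 2.601 J / 0.00215 W = 1200 s.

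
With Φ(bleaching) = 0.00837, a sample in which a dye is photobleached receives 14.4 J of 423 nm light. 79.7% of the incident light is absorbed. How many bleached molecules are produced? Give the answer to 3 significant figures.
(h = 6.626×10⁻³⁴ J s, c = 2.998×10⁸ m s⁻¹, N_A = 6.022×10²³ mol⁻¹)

Photon energy at 423 nm: hc/λ = (6.626×10⁻³⁴)(2.998×10⁸)/(423×10⁻⁹) = 4.696×10⁻¹⁹ J.
Photons incident: 14.4 / 4.696×10⁻¹⁹ = 3.066×10¹⁹, i.e. 3.066×10¹⁹/6.022×10²³ = 5.091×10⁻⁵ mol.
Photons absorbed: 0.797 × 5.091×10⁻⁵ = 4.058×10⁻⁵ mol.
Product: Φ × n_abs = 0.00837 × 4.058×10⁻⁵ = 3.397×10⁻⁷ mol.
As a count: 3.397×10⁻⁷ × 6.022×10²³ = 2.05×10¹⁷.

2.05×10¹⁷ bleached molecules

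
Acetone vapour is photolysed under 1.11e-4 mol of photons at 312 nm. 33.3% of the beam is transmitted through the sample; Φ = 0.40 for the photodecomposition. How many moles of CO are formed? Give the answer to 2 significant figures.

Fraction absorbed: 1 − 33.3/100 = 0.6670.
Photons absorbed: 0.6670 × 1.11e-4 = 7.404e-5 mol.
Product: Φ × n_abs = 0.40 × 7.404e-5 = 2.962e-5 mol.

3.0e-5 mol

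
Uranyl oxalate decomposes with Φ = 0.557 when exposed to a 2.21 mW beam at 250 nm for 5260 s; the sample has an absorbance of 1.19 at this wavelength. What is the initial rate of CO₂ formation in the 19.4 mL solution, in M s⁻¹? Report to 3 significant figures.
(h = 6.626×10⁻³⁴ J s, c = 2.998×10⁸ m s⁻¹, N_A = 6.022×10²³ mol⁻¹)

Photon energy at 250 nm: hc/λ = (6.626×10⁻³⁴)(2.998×10⁸)/(250×10⁻⁹) = 7.946×10⁻¹⁹ J.
Energy delivered: (2.21 mW)(5260 s) = 11.62 J.
Photons incident: 11.62 / 7.946×10⁻¹⁹ = 1.462×10¹⁹, i.e. 1.462×10¹⁹/6.022×10²³ = 2.428×10⁻⁵ mol.
Fraction absorbed: 1 − 10^(−1.19) = 0.9354.
Photons absorbed: 0.9354 × 2.428×10⁻⁵ = 2.271×10⁻⁵ mol.
Product formed: 0.557 × 2.271×10⁻⁵ = 1.265×10⁻⁵ mol.
Rate: 1.265×10⁻⁵ mol / (5260 s × 0.0194 L) = 1.24×10⁻⁷ M s⁻¹.

1.24×10⁻⁷ M s⁻¹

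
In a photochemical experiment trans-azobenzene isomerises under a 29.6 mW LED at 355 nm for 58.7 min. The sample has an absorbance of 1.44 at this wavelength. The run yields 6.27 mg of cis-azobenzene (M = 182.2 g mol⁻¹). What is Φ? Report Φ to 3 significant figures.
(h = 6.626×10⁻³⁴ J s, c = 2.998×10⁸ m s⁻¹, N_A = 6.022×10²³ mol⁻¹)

Product: 6.27 mg / 182.2 g mol⁻¹ = 3.441×10⁻⁵ mol.
Photon energy at 355 nm: hc/λ = (6.626×10⁻³⁴)(2.998×10⁸)/(355×10⁻⁹) = 5.596×10⁻¹⁹ J.
Energy delivered: (29.6 mW)(3522 s) = 104.3 J.
Photons incident: 104.3 / 5.596×10⁻¹⁹ = 1.864×10²⁰, i.e. 1.864×10²⁰/6.022×10²³ = 3.095×10⁻⁴ mol.
Fraction absorbed: 1 − 10^(−1.44) = 0.9637.
Photons absorbed: 0.9637 × 3.095×10⁻⁴ = 2.983×10⁻⁴ mol.
Φ = 3.441×10⁻⁵ mol / 2.983×10⁻⁴ mol photons = 0.115.

Φ = 0.115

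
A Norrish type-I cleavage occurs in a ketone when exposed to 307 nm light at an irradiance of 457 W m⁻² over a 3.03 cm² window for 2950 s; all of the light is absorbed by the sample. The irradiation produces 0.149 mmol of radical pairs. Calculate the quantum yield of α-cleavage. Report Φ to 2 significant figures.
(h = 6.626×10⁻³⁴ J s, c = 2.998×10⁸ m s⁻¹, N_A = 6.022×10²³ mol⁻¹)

Φ = 0.14

Product: 0.149 mmol = 1.49×10⁻⁴ mol.
Photon energy at 307 nm: hc/λ = (6.626×10⁻³⁴)(2.998×10⁸)/(307×10⁻⁹) = 6.471×10⁻¹⁹ J.
Energy delivered: (457 W m⁻²)(3.03×10⁻⁴ m²)(2950 s) = 408.5 J.
Photons incident: 408.5 / 6.471×10⁻¹⁹ = 6.313×10²⁰, i.e. 6.313×10²⁰/6.022×10²³ = 0.001048 mol.
Φ = 1.49×10⁻⁴ mol / 0.001048 mol photons = 0.14.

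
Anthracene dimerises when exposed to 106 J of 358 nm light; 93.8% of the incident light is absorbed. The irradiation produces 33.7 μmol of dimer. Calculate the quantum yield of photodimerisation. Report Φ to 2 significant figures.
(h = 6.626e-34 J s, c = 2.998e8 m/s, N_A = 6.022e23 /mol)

Product: 33.7 μmol = 3.37e-5 mol.
Photon energy at 358 nm: hc/λ = (6.626e-34)(2.998e8)/(358e-9) = 5.549e-19 J.
Photons incident: 106 / 5.549e-19 = 1.910e20, i.e. 1.910e20/6.022e23 = 3.172e-4 mol.
Photons absorbed: 0.938 × 3.172e-4 = 2.975e-4 mol.
Φ = 3.37e-5 mol / 2.975e-4 mol photons = 0.11.

Φ = 0.11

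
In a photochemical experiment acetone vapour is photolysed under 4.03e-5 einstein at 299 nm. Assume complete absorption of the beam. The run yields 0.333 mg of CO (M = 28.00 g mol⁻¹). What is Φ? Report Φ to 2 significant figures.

Φ = 0.30

Product: 0.333 mg / 28.00 g mol⁻¹ = 1.189e-5 mol.
Φ = 1.189e-5 mol / 4.03e-5 mol photons = 0.30.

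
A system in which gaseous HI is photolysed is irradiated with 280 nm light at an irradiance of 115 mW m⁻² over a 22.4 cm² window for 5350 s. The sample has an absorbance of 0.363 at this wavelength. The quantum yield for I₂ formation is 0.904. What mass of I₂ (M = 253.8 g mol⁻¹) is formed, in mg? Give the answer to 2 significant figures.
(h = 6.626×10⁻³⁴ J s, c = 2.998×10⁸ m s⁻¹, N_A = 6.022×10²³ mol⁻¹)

Photon energy at 280 nm: hc/λ = (6.626×10⁻³⁴)(2.998×10⁸)/(280×10⁻⁹) = 7.095×10⁻¹⁹ J.
Energy delivered: (115 mW m⁻²)(22.4×10⁻⁴ m²)(5350 s) = 1.378 J.
Photons incident: 1.378 / 7.095×10⁻¹⁹ = 1.942×10¹⁸, i.e. 1.942×10¹⁸/6.022×10²³ = 3.225×10⁻⁶ mol.
Fraction absorbed: 1 − 10^(−0.363) = 0.5665.
Photons absorbed: 0.5665 × 3.225×10⁻⁶ = 1.827×10⁻⁶ mol.
Product: Φ × n_abs = 0.904 × 1.827×10⁻⁶ = 1.652×10⁻⁶ mol.
Mass: 1.652×10⁻⁶ × 253.8 = 4.193×10⁻⁴ g = 0.42 mg.

0.42 mg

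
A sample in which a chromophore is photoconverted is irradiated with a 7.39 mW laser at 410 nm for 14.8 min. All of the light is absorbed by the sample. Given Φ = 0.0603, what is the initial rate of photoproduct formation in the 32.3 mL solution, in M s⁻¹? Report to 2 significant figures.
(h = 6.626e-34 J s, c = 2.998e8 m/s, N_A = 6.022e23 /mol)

Photon energy at 410 nm: hc/λ = (6.626e-34)(2.998e8)/(410e-9) = 4.845e-19 J.
Energy delivered: (7.39 mW)(888 s) = 6.562 J.
Photons incident: 6.562 / 4.845e-19 = 1.354e19, i.e. 1.354e19/6.022e23 = 2.248e-5 mol.
Product formed: 0.0603 × 2.248e-5 = 1.356e-6 mol.
Rate: 1.356e-6 mol / (888 s × 0.0323 L) = 4.7e-8 M s⁻¹.

4.7e-8 M s⁻¹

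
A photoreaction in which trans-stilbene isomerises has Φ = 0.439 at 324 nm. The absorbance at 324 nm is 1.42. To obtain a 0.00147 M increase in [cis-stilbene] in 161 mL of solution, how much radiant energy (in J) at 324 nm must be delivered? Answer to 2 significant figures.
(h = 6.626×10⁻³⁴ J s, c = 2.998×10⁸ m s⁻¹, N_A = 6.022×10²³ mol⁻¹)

210 J

Product: (0.00147 M)(0.161 L) = 2.367×10⁻⁴ mol.
Photons that must be absorbed: 2.367×10⁻⁴ / 0.439 = 5.392×10⁻⁴ mol.
Fraction absorbed: 1 − 10^(−1.42) = 0.9620.
Incident photons needed: 5.392×10⁻⁴ / 0.9620 = 5.605×10⁻⁴ mol.
Photon energy: hc/λ = 6.131×10⁻¹⁹ J; per mole, 3.692×10⁵ J mol⁻¹.
Energy required: 5.605×10⁻⁴ × 3.692×10⁵ = 210 J.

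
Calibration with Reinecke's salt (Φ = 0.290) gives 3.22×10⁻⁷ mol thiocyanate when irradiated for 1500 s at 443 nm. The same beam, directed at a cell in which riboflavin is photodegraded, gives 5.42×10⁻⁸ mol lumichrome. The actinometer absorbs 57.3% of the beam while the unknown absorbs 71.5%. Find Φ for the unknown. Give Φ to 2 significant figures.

Φ = 0.039

Photons absorbed by the actinometer: 3.22×10⁻⁷ / 0.290 = 1.110×10⁻⁶ mol.
Incident flux: 1.110×10⁻⁶ / 0.573 = 1.937×10⁻⁶ einstein.
Absorbed by unknown: 0.715 × 1.937×10⁻⁶ = 1.385×10⁻⁶ mol.
Φ(unknown) = 5.42×10⁻⁸ / 1.385×10⁻⁶ = 0.039.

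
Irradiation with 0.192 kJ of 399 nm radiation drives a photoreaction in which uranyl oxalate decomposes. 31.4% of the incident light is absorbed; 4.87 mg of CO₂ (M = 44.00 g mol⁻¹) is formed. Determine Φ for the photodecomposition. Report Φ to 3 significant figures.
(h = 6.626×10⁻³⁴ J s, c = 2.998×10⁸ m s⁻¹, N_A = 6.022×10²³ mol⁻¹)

Φ = 0.550

Product: 4.87 mg / 44.00 g mol⁻¹ = 1.107×10⁻⁴ mol.
Photon energy at 399 nm: hc/λ = (6.626×10⁻³⁴)(2.998×10⁸)/(399×10⁻⁹) = 4.979×10⁻¹⁹ J.
Incident energy: 0.192 kJ = 192 J.
Photons incident: 192 / 4.979×10⁻¹⁹ = 3.856×10²⁰, i.e. 3.856×10²⁰/6.022×10²³ = 6.403×10⁻⁴ mol.
Photons absorbed: 0.314 × 6.403×10⁻⁴ = 2.011×10⁻⁴ mol.
Φ = 1.107×10⁻⁴ mol / 2.011×10⁻⁴ mol photons = 0.550.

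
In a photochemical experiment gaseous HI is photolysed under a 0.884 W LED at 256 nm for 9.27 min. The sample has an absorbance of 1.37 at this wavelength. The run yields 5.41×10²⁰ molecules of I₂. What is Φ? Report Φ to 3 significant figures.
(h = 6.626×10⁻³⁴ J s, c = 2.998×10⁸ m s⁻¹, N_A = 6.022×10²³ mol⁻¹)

Φ = 0.892

Product: 5.41×10²⁰ / 6.022×10²³ = 8.984×10⁻⁴ mol.
Photon energy at 256 nm: hc/λ = (6.626×10⁻³⁴)(2.998×10⁸)/(256×10⁻⁹) = 7.760×10⁻¹⁹ J.
Energy delivered: (0.884 W)(556.2 s) = 491.7 J.
Photons incident: 491.7 / 7.760×10⁻¹⁹ = 6.336×10²⁰, i.e. 6.336×10²⁰/6.022×10²³ = 0.001052 mol.
Fraction absorbed: 1 − 10^(−1.37) = 0.9573.
Photons absorbed: 0.9573 × 0.001052 = 0.001007 mol.
Φ = 8.984×10⁻⁴ mol / 0.001007 mol photons = 0.892.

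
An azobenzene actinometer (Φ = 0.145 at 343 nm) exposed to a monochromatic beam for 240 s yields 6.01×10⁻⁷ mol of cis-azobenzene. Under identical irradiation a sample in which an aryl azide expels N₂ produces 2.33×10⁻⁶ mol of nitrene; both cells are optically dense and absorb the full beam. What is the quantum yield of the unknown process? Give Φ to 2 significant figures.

Photons absorbed by the actinometer: 6.01×10⁻⁷ / 0.145 = 4.145×10⁻⁶ mol.
Φ(unknown) = 2.33×10⁻⁶ / 4.145×10⁻⁶ = 0.56.

Φ = 0.56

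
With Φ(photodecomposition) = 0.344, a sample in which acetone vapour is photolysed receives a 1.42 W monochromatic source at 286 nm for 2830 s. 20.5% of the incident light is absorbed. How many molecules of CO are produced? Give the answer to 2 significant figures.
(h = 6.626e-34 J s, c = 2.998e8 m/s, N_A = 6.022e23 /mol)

4.1e20 molecules

Photon energy at 286 nm: hc/λ = (6.626e-34)(2.998e8)/(286e-9) = 6.946e-19 J.
Energy delivered: (1.42 W)(2830 s) = 4019 J.
Photons incident: 4019 / 6.946e-19 = 5.786e21, i.e. 5.786e21/6.022e23 = 0.009608 mol.
Photons absorbed: 0.205 × 0.009608 = 0.001970 mol.
Product: Φ × n_abs = 0.344 × 0.001970 = 6.777e-4 mol.
As a count: 6.777e-4 × 6.022e23 = 4.1e20.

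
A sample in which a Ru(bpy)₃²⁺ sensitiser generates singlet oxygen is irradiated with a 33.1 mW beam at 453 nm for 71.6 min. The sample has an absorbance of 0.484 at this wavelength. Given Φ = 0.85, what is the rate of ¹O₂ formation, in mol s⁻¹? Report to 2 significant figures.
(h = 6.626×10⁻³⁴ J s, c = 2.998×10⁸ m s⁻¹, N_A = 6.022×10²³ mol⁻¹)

7.2×10⁻⁸ mol s⁻¹

Photon energy at 453 nm: hc/λ = (6.626×10⁻³⁴)(2.998×10⁸)/(453×10⁻⁹) = 4.385×10⁻¹⁹ J.
Energy delivered: (33.1 mW)(4296 s) = 142.2 J.
Photons incident: 142.2 / 4.385×10⁻¹⁹ = 3.243×10²⁰, i.e. 3.243×10²⁰/6.022×10²³ = 5.385×10⁻⁴ mol.
Fraction absorbed: 1 − 10^(−0.484) = 0.6719.
Photons absorbed: 0.6719 × 5.385×10⁻⁴ = 3.618×10⁻⁴ mol.
Product formed: 0.85 × 3.618×10⁻⁴ = 3.075×10⁻⁴ mol.
Rate: 3.075×10⁻⁴ / 4296 s = 7.2×10⁻⁸ mol s⁻¹.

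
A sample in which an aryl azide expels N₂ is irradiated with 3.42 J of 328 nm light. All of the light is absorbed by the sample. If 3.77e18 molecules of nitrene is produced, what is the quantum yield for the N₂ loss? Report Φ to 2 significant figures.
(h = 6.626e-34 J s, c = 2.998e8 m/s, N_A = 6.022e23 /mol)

Φ = 0.67

Product: 3.77e18 / 6.022e23 = 6.260e-6 mol.
Photon energy at 328 nm: hc/λ = (6.626e-34)(2.998e8)/(328e-9) = 6.056e-19 J.
Photons incident: 3.42 / 6.056e-19 = 5.647e18, i.e. 5.647e18/6.022e23 = 9.377e-6 mol.
Φ = 6.260e-6 mol / 9.377e-6 mol photons = 0.67.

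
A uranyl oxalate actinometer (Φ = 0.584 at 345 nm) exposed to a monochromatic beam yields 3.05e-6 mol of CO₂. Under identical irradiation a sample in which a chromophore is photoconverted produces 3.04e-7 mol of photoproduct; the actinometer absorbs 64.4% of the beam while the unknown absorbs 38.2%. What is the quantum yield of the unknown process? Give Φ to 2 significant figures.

Photons absorbed by the actinometer: 3.05e-6 / 0.584 = 5.223e-6 mol.
Incident flux: 5.223e-6 / 0.644 = 8.110e-6 einstein.
Absorbed by unknown: 0.382 × 8.110e-6 = 3.098e-6 mol.
Φ(unknown) = 3.04e-7 / 3.098e-6 = 0.098.

Φ = 0.098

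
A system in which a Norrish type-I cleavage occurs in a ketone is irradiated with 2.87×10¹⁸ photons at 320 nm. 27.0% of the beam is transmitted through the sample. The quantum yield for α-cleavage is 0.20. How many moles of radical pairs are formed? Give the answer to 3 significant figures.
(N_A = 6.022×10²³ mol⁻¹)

6.96×10⁻⁷ mol

Moles of photons: 2.87×10¹⁸ / 6.022×10²³ = 4.766×10⁻⁶ mol.
Fraction absorbed: 1 − 27.0/100 = 0.7300.
Photons absorbed: 0.7300 × 4.766×10⁻⁶ = 3.479×10⁻⁶ mol.
Product: Φ × n_abs = 0.20 × 3.479×10⁻⁶ = 6.958×10⁻⁷ mol.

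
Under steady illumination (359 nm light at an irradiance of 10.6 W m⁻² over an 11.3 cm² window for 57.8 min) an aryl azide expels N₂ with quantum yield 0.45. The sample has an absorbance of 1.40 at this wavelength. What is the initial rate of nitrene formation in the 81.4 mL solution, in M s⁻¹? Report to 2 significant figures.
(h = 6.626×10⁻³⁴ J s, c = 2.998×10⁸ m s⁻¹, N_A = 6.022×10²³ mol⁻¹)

1.9×10⁻⁷ M s⁻¹

Photon energy at 359 nm: hc/λ = (6.626×10⁻³⁴)(2.998×10⁸)/(359×10⁻⁹) = 5.533×10⁻¹⁹ J.
Energy delivered: (10.6 W m⁻²)(11.3×10⁻⁴ m²)(3468 s) = 41.54 J.
Photons incident: 41.54 / 5.533×10⁻¹⁹ = 7.508×10¹⁹, i.e. 7.508×10¹⁹/6.022×10²³ = 1.247×10⁻⁴ mol.
Fraction absorbed: 1 − 10^(−1.40) = 0.9602.
Photons absorbed: 0.9602 × 1.247×10⁻⁴ = 1.197×10⁻⁴ mol.
Product formed: 0.45 × 1.197×10⁻⁴ = 5.387×10⁻⁵ mol.
Rate: 5.387×10⁻⁵ mol / (3468 s × 0.0814 L) = 1.9×10⁻⁷ M s⁻¹.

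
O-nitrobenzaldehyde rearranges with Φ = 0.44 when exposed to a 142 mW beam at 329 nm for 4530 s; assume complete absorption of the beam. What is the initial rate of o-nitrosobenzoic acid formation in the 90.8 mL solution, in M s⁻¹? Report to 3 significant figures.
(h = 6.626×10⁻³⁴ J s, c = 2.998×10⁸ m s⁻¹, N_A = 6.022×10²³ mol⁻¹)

1.89×10⁻⁶ M s⁻¹

Photon energy at 329 nm: hc/λ = (6.626×10⁻³⁴)(2.998×10⁸)/(329×10⁻⁹) = 6.038×10⁻¹⁹ J.
Energy delivered: (142 mW)(4530 s) = 643.3 J.
Photons incident: 643.3 / 6.038×10⁻¹⁹ = 1.065×10²¹, i.e. 1.065×10²¹/6.022×10²³ = 0.001769 mol.
Product formed: 0.44 × 0.001769 = 7.784×10⁻⁴ mol.
Rate: 7.784×10⁻⁴ mol / (4530 s × 0.0908 L) = 1.89×10⁻⁶ M s⁻¹.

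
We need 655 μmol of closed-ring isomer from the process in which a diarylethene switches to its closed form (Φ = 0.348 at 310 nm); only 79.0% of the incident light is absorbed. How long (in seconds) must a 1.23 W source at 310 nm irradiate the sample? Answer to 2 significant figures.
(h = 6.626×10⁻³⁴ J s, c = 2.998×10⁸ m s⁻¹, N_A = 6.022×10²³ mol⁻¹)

Product: 655 μmol = 6.55×10⁻⁴ mol.
Photons that must be absorbed: 6.55×10⁻⁴ / 0.348 = 0.001882 mol.
Incident photons needed: 0.001882 / 0.790 = 0.002382 mol.
Photon energy: hc/λ = 6.408×10⁻¹⁹ J; per mole, 3.859×10⁵ J mol⁻¹.
Energy required: 0.002382 × 3.859×10⁵ = 919.2 J.
Time: 919.2 J / 1.23 W = 750 s.

t ≈ 750 s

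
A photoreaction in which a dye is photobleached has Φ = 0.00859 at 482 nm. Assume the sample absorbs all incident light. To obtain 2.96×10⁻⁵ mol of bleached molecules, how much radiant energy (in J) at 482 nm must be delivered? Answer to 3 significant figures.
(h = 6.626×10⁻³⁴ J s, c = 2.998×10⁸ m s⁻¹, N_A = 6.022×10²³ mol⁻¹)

Photons that must be absorbed: 2.96×10⁻⁵ / 0.00859 = 0.003446 mol.
Photon energy: hc/λ = 4.121×10⁻¹⁹ J; per mole, 2.482×10⁵ J mol⁻¹.
Energy required: 0.003446 × 2.482×10⁵ = 855 J.

855 J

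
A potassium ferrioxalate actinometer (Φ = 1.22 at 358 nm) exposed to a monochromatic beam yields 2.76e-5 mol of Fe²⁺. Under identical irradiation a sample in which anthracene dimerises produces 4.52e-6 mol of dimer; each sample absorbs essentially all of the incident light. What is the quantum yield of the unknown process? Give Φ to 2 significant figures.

Φ = 0.20

Photons absorbed by the actinometer: 2.76e-5 / 1.22 = 2.262e-5 mol.
Φ(unknown) = 4.52e-6 / 2.262e-5 = 0.20.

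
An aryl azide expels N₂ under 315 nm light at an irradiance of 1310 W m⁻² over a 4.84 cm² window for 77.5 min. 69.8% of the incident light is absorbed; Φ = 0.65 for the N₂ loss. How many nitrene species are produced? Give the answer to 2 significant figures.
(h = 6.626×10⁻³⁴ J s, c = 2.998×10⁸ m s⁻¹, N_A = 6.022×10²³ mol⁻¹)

Photon energy at 315 nm: hc/λ = (6.626×10⁻³⁴)(2.998×10⁸)/(315×10⁻⁹) = 6.306×10⁻¹⁹ J.
Energy delivered: (1310 W m⁻²)(4.84×10⁻⁴ m²)(4650 s) = 2948 J.
Photons incident: 2948 / 6.306×10⁻¹⁹ = 4.675×10²¹, i.e. 4.675×10²¹/6.022×10²³ = 0.007763 mol.
Photons absorbed: 0.698 × 0.007763 = 0.005419 mol.
Product: Φ × n_abs = 0.65 × 0.005419 = 0.003522 mol.
As a count: 0.003522 × 6.022×10²³ = 2.1×10²¹.

2.1×10²¹ species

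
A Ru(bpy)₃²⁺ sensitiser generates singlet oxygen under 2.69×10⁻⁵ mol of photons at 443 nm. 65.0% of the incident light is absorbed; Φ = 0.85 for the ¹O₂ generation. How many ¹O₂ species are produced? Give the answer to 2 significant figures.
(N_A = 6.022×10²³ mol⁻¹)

Photons absorbed: 0.650 × 2.69×10⁻⁵ = 1.749×10⁻⁵ mol.
Product: Φ × n_abs = 0.85 × 1.749×10⁻⁵ = 1.487×10⁻⁵ mol.
As a count: 1.487×10⁻⁵ × 6.022×10²³ = 9.0×10¹⁸.

9.0×10¹⁸ species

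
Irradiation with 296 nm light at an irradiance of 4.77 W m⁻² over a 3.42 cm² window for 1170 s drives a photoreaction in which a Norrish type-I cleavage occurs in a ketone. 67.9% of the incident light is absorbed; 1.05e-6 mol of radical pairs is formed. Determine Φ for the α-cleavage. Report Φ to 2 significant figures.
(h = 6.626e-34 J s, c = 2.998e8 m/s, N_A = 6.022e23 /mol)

Φ = 0.33

Photon energy at 296 nm: hc/λ = (6.626e-34)(2.998e8)/(296e-9) = 6.711e-19 J.
Energy delivered: (4.77 W m⁻²)(3.42e-4 m²)(1170 s) = 1.909 J.
Photons incident: 1.909 / 6.711e-19 = 2.845e18, i.e. 2.845e18/6.022e23 = 4.724e-6 mol.
Photons absorbed: 0.679 × 4.724e-6 = 3.208e-6 mol.
Φ = 1.05e-6 mol / 3.208e-6 mol photons = 0.33.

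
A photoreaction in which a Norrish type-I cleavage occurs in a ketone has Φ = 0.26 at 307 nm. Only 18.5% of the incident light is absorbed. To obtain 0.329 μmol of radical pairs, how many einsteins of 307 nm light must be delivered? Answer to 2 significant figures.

Product: 0.329 μmol = 3.29e-7 mol.
Photons that must be absorbed: 3.29e-7 / 0.26 = 1.265e-6 mol.
Incident photons needed: 1.265e-6 / 0.185 = 6.838e-6 mol.

6.8e-6 einstein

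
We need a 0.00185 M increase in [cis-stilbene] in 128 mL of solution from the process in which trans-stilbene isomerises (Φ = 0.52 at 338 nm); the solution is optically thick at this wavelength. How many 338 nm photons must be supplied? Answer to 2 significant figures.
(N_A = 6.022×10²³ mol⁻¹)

Product: (0.00185 M)(0.128 L) = 2.368×10⁻⁴ mol.
Photons that must be absorbed: 2.368×10⁻⁴ / 0.52 = 4.554×10⁻⁴ mol.
Photon count: 4.554×10⁻⁴ × 6.022×10²³ = 2.7×10²⁰.

2.7×10²⁰ photons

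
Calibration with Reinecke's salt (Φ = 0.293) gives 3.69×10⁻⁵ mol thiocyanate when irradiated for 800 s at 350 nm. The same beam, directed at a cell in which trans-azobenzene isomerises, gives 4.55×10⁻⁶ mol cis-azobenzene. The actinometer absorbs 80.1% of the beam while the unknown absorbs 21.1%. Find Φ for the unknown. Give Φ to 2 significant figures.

Photons absorbed by the actinometer: 3.69×10⁻⁵ / 0.293 = 1.259×10⁻⁴ mol.
Incident flux: 1.259×10⁻⁴ / 0.801 = 1.572×10⁻⁴ einstein.
Absorbed by unknown: 0.211 × 1.572×10⁻⁴ = 3.317×10⁻⁵ mol.
Φ(unknown) = 4.55×10⁻⁶ / 3.317×10⁻⁵ = 0.14.

Φ = 0.14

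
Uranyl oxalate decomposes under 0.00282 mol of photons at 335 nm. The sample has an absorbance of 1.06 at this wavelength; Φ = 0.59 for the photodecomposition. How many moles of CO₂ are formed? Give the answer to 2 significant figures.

0.0015 mol

Fraction absorbed: 1 − 10^(−1.06) = 0.9129.
Photons absorbed: 0.9129 × 0.00282 = 0.002574 mol.
Product: Φ × n_abs = 0.59 × 0.002574 = 0.001519 mol.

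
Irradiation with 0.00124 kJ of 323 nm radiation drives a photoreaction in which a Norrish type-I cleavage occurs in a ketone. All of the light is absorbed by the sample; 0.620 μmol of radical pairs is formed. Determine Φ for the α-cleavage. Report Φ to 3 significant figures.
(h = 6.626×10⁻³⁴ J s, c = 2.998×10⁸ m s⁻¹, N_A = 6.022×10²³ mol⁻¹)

Φ = 0.185

Product: 0.620 μmol = 6.20×10⁻⁷ mol.
Photon energy at 323 nm: hc/λ = (6.626×10⁻³⁴)(2.998×10⁸)/(323×10⁻⁹) = 6.150×10⁻¹⁹ J.
Incident energy: 0.00124 kJ = 1.24 J.
Photons incident: 1.24 / 6.150×10⁻¹⁹ = 2.016×10¹⁸, i.e. 2.016×10¹⁸/6.022×10²³ = 3.348×10⁻⁶ mol.
Φ = 6.20×10⁻⁷ mol / 3.348×10⁻⁶ mol photons = 0.185.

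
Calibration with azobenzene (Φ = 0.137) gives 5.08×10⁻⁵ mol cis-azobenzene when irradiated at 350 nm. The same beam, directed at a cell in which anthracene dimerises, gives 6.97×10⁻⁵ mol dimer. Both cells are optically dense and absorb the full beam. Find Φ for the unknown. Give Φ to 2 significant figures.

Photons absorbed by the actinometer: 5.08×10⁻⁵ / 0.137 = 3.708×10⁻⁴ mol.
Φ(unknown) = 6.97×10⁻⁵ / 3.708×10⁻⁴ = 0.19.

Φ = 0.19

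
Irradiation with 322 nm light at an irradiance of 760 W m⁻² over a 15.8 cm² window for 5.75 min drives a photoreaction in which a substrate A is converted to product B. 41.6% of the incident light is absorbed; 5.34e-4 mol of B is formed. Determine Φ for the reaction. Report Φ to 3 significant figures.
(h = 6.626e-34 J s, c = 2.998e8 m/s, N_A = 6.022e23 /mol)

Photon energy at 322 nm: hc/λ = (6.626e-34)(2.998e8)/(322e-9) = 6.169e-19 J.
Energy delivered: (760 W m⁻²)(15.8e-4 m²)(345 s) = 414.3 J.
Photons incident: 414.3 / 6.169e-19 = 6.716e20, i.e. 6.716e20/6.022e23 = 0.001115 mol.
Photons absorbed: 0.416 × 0.001115 = 4.638e-4 mol.
Φ = 5.34e-4 mol / 4.638e-4 mol photons = 1.15.

Φ = 1.15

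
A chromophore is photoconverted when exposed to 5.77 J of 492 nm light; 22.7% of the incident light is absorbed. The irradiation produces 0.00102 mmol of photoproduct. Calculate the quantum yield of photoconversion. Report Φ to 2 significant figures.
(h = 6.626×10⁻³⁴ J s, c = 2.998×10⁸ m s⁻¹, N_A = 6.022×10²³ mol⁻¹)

Product: 0.00102 mmol = 1.02×10⁻⁶ mol.
Photon energy at 492 nm: hc/λ = (6.626×10⁻³⁴)(2.998×10⁸)/(492×10⁻⁹) = 4.038×10⁻¹⁹ J.
Photons incident: 5.77 / 4.038×10⁻¹⁹ = 1.429×10¹⁹, i.e. 1.429×10¹⁹/6.022×10²³ = 2.373×10⁻⁵ mol.
Photons absorbed: 0.227 × 2.373×10⁻⁵ = 5.387×10⁻⁶ mol.
Φ = 1.02×10⁻⁶ mol / 5.387×10⁻⁶ mol photons = 0.19.

Φ = 0.19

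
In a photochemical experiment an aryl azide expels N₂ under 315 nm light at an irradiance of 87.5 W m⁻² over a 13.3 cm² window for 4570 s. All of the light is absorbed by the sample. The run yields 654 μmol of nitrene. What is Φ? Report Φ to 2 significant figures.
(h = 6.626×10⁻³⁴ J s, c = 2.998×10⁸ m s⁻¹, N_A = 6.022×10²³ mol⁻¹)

Φ = 0.47

Product: 654 μmol = 6.54×10⁻⁴ mol.
Photon energy at 315 nm: hc/λ = (6.626×10⁻³⁴)(2.998×10⁸)/(315×10⁻⁹) = 6.306×10⁻¹⁹ J.
Energy delivered: (87.5 W m⁻²)(13.3×10⁻⁴ m²)(4570 s) = 531.8 J.
Photons incident: 531.8 / 6.306×10⁻¹⁹ = 8.433×10²⁰, i.e. 8.433×10²⁰/6.022×10²³ = 0.001400 mol.
Φ = 6.54×10⁻⁴ mol / 0.001400 mol photons = 0.47.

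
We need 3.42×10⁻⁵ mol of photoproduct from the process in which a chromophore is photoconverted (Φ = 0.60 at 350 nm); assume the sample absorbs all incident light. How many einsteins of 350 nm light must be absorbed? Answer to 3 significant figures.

Photons that must be absorbed: 3.42×10⁻⁵ / 0.60 = 5.700×10⁻⁵ mol.

5.70×10⁻⁵ einstein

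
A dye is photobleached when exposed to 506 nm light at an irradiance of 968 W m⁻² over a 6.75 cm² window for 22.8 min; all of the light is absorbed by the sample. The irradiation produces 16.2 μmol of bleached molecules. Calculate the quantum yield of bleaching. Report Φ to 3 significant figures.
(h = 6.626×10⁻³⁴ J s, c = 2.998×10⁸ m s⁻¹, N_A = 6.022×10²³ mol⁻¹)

Φ = 0.00428

Product: 16.2 μmol = 1.62×10⁻⁵ mol.
Photon energy at 506 nm: hc/λ = (6.626×10⁻³⁴)(2.998×10⁸)/(506×10⁻⁹) = 3.926×10⁻¹⁹ J.
Energy delivered: (968 W m⁻²)(6.75×10⁻⁴ m²)(1368 s) = 893.9 J.
Photons incident: 893.9 / 3.926×10⁻¹⁹ = 2.277×10²¹, i.e. 2.277×10²¹/6.022×10²³ = 0.003781 mol.
Φ = 1.62×10⁻⁵ mol / 0.003781 mol photons = 0.00428.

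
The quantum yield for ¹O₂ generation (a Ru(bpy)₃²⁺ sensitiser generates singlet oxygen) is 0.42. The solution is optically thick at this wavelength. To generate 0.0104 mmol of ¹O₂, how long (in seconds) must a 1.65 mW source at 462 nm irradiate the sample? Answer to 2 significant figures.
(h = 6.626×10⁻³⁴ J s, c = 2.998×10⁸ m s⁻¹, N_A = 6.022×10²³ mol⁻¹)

t ≈ 3900 s

Product: 0.0104 mmol = 1.04×10⁻⁵ mol.
Photons that must be absorbed: 1.04×10⁻⁵ / 0.42 = 2.476×10⁻⁵ mol.
Photon energy: hc/λ = 4.300×10⁻¹⁹ J; per mole, 2.589×10⁵ J mol⁻¹.
Energy required: 2.476×10⁻⁵ × 2.589×10⁵ = 6.410 J.
Time: 6.410 J / 0.00165 W = 3900 s.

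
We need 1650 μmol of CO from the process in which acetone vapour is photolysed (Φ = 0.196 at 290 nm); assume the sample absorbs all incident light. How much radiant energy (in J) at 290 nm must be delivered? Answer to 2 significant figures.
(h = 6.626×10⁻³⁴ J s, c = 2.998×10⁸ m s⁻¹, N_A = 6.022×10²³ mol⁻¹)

Product: 1650 μmol = 0.00165 mol.
Photons that must be absorbed: 0.00165 / 0.196 = 0.008418 mol.
Photon energy: hc/λ = 6.850×10⁻¹⁹ J; per mole, 4.125×10⁵ J mol⁻¹.
Energy required: 0.008418 × 4.125×10⁵ = 3500 J.

3500 J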